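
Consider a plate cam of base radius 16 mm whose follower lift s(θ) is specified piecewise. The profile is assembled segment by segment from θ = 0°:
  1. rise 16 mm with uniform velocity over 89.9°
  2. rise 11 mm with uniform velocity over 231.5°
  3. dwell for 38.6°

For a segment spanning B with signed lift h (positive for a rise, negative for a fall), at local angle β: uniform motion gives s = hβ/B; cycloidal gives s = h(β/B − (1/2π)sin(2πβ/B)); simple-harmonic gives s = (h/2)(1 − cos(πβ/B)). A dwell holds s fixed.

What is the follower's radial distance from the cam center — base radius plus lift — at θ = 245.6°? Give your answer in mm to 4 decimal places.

seg 1 [0°–89.9°] uniform, h=16: full span → s += 16 → s = 16.0000
seg 2 [89.9°–321.4°] uniform, h=11: θ=245.6° here. β=155.7, B=231.5. 11·155.7/231.5 = 7.3983 → s = 23.3983
radial distance = base radius + s = 16 + 23.3983 = 39.3983

39.3983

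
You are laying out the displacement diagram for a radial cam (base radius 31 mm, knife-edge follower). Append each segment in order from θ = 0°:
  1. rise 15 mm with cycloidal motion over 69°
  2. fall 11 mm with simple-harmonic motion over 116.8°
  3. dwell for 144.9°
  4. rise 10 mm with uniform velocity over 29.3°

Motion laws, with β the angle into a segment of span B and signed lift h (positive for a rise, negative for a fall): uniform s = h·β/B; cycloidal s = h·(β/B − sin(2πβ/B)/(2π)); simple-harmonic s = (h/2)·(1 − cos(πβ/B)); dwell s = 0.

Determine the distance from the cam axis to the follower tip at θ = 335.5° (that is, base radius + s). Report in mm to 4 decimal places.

seg 1 [0°–69°] cycloidal, h=15: full span → s += 15 → s = 15.0000
seg 2 [69°–185.8°] simple-harmonic, h=-11: full span → s += -11 → s = 4.0000
seg 3 [185.8°–330.7°] dwell: s stays 4.0000
seg 4 [330.7°–360°] uniform, h=10: θ=335.5° here. β=4.8, B=29.3. 10·4.8/29.3 = 1.6382 → s = 5.6382
radial distance = base radius + s = 31 + 5.6382 = 36.6382

36.6382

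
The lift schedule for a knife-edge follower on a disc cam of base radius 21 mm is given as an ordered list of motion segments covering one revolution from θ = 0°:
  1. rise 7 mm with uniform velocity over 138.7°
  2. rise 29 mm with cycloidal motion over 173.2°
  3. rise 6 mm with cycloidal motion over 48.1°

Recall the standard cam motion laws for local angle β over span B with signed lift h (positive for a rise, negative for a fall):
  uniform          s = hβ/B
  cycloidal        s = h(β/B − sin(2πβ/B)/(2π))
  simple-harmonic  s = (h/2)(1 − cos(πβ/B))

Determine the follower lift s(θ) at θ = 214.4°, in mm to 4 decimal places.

seg 1 [0°–138.7°] uniform, h=7: full span → s += 7 → s = 7.0000
seg 2 [138.7°–311.9°] cycloidal, h=29: θ=214.4° here. β=75.7, B=173.2. 29·(0.4371 − sin(2π·0.4371)/(2π)) = 10.8971 → s = 17.8971

17.8971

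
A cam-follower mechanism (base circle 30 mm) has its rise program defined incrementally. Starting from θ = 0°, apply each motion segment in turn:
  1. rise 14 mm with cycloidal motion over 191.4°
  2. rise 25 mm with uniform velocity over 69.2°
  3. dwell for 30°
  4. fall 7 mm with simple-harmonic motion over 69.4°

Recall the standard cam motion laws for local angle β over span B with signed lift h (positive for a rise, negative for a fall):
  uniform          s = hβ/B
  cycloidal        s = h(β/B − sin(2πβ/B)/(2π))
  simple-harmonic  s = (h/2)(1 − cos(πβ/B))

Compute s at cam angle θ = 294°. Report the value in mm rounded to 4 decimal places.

seg 1 [0°–191.4°] cycloidal, h=14: full span → s += 14 → s = 14.0000
seg 2 [191.4°–260.6°] uniform, h=25: full span → s += 25 → s = 39.0000
seg 3 [260.6°–290.6°] dwell: s stays 39.0000
seg 4 [290.6°–360°] simple-harmonic, h=-7: θ=294° here. β=3.4, B=69.4. -7/2·(1 − cos(π·0.0490)) = -0.0414 → s = 38.9586

38.9586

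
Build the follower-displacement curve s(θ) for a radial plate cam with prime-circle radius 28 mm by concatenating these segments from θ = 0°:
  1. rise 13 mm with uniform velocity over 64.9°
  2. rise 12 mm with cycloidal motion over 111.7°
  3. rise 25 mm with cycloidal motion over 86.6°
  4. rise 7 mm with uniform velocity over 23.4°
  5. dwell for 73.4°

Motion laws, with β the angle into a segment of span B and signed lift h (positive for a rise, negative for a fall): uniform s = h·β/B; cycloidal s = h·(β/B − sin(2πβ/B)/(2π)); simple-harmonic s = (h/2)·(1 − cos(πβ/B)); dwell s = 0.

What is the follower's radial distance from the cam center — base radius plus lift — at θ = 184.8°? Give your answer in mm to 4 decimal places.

seg 1 [0°–64.9°] uniform, h=13: full span → s += 13 → s = 13.0000
seg 2 [64.9°–176.6°] cycloidal, h=12: full span → s += 12 → s = 25.0000
seg 3 [176.6°–263.2°] cycloidal, h=25: θ=184.8° here. β=8.2, B=86.6. 25·(0.0947 − sin(2π·0.0947)/(2π)) = 0.1372 → s = 25.1372
radial distance = base radius + s = 28 + 25.1372 = 53.1372

53.1372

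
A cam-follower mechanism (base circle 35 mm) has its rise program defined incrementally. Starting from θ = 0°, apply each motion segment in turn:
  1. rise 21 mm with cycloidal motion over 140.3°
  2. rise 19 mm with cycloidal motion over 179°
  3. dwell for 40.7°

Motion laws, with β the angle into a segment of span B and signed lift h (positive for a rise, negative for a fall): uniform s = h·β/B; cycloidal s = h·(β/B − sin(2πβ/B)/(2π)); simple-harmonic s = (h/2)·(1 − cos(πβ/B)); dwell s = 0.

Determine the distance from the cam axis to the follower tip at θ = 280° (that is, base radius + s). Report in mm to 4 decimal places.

seg 1 [0°–140.3°] cycloidal, h=21: full span → s += 21 → s = 21.0000
seg 2 [140.3°–319.3°] cycloidal, h=19: θ=280° here. β=139.7, B=179. 19·(0.7804 − sin(2π·0.7804)/(2π)) = 17.7973 → s = 38.7973
radial distance = base radius + s = 35 + 38.7973 = 73.7973

73.7973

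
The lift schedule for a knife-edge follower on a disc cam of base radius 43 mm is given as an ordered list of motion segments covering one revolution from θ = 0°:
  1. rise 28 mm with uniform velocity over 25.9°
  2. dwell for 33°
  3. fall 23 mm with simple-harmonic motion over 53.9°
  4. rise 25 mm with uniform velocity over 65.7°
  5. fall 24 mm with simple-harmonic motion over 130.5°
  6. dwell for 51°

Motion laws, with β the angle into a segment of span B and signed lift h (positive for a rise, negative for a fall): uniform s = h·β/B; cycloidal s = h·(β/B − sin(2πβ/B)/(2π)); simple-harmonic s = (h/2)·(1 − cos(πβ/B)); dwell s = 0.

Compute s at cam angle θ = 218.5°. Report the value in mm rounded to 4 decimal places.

seg 1 [0°–25.9°] uniform, h=28: full span → s += 28 → s = 28.0000
seg 2 [25.9°–58.9°] dwell: s stays 28.0000
seg 3 [58.9°–112.8°] simple-harmonic, h=-23: full span → s += -23 → s = 5.0000
seg 4 [112.8°–178.5°] uniform, h=25: full span → s += 25 → s = 30.0000
seg 5 [178.5°–309°] simple-harmonic, h=-24: θ=218.5° here. β=40, B=130.5. -24/2·(1 − cos(π·0.3065)) = -5.1467 → s = 24.8533

24.8533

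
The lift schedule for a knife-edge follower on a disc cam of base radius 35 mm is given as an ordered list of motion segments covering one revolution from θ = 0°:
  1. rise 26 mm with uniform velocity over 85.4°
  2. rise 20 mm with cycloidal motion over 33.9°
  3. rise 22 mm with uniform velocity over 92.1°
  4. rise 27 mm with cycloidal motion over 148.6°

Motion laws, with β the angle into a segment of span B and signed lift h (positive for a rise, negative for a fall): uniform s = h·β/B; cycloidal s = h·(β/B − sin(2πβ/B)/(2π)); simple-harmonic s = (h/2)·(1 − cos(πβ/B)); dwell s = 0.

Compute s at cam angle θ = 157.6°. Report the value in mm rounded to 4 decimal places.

seg 1 [0°–85.4°] uniform, h=26: full span → s += 26 → s = 26.0000
seg 2 [85.4°–119.3°] cycloidal, h=20: full span → s += 20 → s = 46.0000
seg 3 [119.3°–211.4°] uniform, h=22: θ=157.6° here. β=38.3, B=92.1. 22·38.3/92.1 = 9.1488 → s = 55.1488

55.1488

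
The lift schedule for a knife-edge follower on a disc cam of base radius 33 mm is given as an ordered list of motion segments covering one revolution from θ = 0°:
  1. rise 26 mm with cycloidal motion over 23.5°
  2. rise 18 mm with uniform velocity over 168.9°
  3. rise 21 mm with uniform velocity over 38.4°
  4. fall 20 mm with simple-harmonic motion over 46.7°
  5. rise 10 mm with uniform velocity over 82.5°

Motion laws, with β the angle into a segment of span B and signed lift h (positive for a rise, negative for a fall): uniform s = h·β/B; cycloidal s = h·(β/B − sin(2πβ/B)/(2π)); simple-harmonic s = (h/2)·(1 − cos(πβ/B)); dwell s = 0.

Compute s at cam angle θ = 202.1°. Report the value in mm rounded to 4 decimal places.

seg 1 [0°–23.5°] cycloidal, h=26: full span → s += 26 → s = 26.0000
seg 2 [23.5°–192.4°] uniform, h=18: full span → s += 18 → s = 44.0000
seg 3 [192.4°–230.8°] uniform, h=21: θ=202.1° here. β=9.7, B=38.4. 21·9.7/38.4 = 5.3047 → s = 49.3047

49.3047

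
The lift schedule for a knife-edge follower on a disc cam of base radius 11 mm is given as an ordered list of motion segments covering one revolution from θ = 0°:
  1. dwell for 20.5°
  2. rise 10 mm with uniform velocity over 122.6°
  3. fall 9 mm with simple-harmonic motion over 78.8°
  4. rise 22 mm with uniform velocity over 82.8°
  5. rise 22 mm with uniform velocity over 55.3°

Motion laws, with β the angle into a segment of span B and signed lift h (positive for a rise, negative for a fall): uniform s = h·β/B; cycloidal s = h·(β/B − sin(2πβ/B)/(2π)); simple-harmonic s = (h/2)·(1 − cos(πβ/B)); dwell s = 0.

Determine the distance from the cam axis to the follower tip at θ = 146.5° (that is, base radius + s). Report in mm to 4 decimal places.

seg 1 [0°–20.5°] dwell: s stays 0.0000
seg 2 [20.5°–143.1°] uniform, h=10: full span → s += 10 → s = 10.0000
seg 3 [143.1°–221.9°] simple-harmonic, h=-9: θ=146.5° here. β=3.4, B=78.8. -9/2·(1 − cos(π·0.0431)) = -0.0413 → s = 9.9587
radial distance = base radius + s = 11 + 9.9587 = 20.9587

20.9587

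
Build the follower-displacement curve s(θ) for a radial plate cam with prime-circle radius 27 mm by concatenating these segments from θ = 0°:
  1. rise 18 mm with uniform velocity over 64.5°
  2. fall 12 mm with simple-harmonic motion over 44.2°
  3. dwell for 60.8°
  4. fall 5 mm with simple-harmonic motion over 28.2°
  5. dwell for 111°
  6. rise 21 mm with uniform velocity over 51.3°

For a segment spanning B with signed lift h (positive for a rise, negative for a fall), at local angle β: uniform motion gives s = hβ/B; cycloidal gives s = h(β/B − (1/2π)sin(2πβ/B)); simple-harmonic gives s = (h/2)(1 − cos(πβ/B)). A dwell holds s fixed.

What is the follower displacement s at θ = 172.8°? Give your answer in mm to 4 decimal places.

seg 1 [0°–64.5°] uniform, h=18: full span → s += 18 → s = 18.0000
seg 2 [64.5°–108.7°] simple-harmonic, h=-12: full span → s += -12 → s = 6.0000
seg 3 [108.7°–169.5°] dwell: s stays 6.0000
seg 4 [169.5°–197.7°] simple-harmonic, h=-5: θ=172.8° here. β=3.3, B=28.2. -5/2·(1 − cos(π·0.1170)) = -0.1670 → s = 5.8330

5.8330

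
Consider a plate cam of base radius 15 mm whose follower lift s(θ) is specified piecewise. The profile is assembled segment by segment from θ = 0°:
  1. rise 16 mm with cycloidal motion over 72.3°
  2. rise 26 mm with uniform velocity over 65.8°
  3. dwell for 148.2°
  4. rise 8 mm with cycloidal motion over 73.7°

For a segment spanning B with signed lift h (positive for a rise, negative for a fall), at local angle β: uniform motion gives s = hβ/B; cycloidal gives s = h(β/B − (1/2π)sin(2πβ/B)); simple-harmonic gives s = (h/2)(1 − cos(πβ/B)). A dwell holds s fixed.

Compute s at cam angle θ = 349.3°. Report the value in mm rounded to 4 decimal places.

seg 1 [0°–72.3°] cycloidal, h=16: full span → s += 16 → s = 16.0000
seg 2 [72.3°–138.1°] uniform, h=26: full span → s += 26 → s = 42.0000
seg 3 [138.1°–286.3°] dwell: s stays 42.0000
seg 4 [286.3°–360°] cycloidal, h=8: θ=349.3° here. β=63, B=73.7. 8·(0.8548 − sin(2π·0.8548)/(2π)) = 7.8455 → s = 49.8455

49.8455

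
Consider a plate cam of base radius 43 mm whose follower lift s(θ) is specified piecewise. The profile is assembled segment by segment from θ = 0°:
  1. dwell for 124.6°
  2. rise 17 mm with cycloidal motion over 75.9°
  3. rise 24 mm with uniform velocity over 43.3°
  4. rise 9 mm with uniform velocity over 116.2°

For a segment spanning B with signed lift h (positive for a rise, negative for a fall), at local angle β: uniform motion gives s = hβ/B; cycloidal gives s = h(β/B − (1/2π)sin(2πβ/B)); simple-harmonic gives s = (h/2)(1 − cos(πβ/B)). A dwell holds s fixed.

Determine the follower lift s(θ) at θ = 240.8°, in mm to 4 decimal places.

seg 1 [0°–124.6°] dwell: s stays 0.0000
seg 2 [124.6°–200.5°] cycloidal, h=17: full span → s += 17 → s = 17.0000
seg 3 [200.5°–243.8°] uniform, h=24: θ=240.8° here. β=40.3, B=43.3. 24·40.3/43.3 = 22.3372 → s = 39.3372

39.3372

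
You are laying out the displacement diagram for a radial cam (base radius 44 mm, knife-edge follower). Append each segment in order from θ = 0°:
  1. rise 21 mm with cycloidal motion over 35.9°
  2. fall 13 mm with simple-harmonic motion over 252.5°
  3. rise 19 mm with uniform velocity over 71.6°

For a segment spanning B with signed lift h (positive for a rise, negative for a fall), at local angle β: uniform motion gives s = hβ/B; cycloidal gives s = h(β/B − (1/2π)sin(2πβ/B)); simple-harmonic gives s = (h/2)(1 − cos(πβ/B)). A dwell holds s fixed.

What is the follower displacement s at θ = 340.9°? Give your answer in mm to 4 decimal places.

seg 1 [0°–35.9°] cycloidal, h=21: full span → s += 21 → s = 21.0000
seg 2 [35.9°–288.4°] simple-harmonic, h=-13: full span → s += -13 → s = 8.0000
seg 3 [288.4°–360°] uniform, h=19: θ=340.9° here. β=52.5, B=71.6. 19·52.5/71.6 = 13.9316 → s = 21.9316

21.9316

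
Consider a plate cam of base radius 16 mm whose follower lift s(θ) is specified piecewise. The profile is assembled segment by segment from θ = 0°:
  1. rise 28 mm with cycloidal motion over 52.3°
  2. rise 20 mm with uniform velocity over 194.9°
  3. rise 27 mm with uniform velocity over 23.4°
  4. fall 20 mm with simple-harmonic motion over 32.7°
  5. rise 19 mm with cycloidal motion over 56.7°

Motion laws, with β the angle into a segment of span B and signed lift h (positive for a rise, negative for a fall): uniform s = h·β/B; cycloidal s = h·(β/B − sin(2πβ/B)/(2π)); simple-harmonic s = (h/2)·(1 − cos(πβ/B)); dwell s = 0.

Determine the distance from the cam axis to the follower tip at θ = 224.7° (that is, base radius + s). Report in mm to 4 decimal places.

seg 1 [0°–52.3°] cycloidal, h=28: full span → s += 28 → s = 28.0000
seg 2 [52.3°–247.2°] uniform, h=20: θ=224.7° here. β=172.4, B=194.9. 20·172.4/194.9 = 17.6911 → s = 45.6911
radial distance = base radius + s = 16 + 45.6911 = 61.6911

61.6911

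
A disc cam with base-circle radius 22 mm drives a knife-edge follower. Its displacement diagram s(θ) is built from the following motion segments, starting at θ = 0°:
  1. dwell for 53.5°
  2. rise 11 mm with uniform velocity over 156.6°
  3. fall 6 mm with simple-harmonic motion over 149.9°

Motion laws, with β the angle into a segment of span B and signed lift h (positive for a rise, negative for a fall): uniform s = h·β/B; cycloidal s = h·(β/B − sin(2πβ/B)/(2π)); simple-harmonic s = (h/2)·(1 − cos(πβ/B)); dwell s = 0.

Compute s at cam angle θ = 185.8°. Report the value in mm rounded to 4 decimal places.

seg 1 [0°–53.5°] dwell: s stays 0.0000
seg 2 [53.5°–210.1°] uniform, h=11: θ=185.8° here. β=132.3, B=156.6. 11·132.3/156.6 = 9.2931 → s = 9.2931

9.2931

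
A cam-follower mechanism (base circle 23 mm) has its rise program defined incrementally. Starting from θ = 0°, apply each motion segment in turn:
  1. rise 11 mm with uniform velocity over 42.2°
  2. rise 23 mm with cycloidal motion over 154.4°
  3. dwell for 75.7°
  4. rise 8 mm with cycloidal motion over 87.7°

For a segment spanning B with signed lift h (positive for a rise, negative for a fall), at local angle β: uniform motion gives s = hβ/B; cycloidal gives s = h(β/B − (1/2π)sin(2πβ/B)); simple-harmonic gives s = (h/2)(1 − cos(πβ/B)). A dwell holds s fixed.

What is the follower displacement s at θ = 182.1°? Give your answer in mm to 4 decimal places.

seg 1 [0°–42.2°] uniform, h=11: full span → s += 11 → s = 11.0000
seg 2 [42.2°–196.6°] cycloidal, h=23: θ=182.1° here. β=139.9, B=154.4. 23·(0.9061 − sin(2π·0.9061)/(2π)) = 22.8768 → s = 33.8768

33.8768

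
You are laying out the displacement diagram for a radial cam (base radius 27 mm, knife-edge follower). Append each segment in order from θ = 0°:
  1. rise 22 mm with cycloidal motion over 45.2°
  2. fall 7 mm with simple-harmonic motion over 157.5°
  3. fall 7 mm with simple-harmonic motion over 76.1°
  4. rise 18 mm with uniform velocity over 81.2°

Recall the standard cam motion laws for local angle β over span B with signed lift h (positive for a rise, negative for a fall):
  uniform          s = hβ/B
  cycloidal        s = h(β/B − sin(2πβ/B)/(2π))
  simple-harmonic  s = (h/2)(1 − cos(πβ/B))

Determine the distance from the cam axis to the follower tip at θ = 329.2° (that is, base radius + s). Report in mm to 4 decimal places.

seg 1 [0°–45.2°] cycloidal, h=22: full span → s += 22 → s = 22.0000
seg 2 [45.2°–202.7°] simple-harmonic, h=-7: full span → s += -7 → s = 15.0000
seg 3 [202.7°–278.8°] simple-harmonic, h=-7: full span → s += -7 → s = 8.0000
seg 4 [278.8°–360°] uniform, h=18: θ=329.2° here. β=50.4, B=81.2. 18·50.4/81.2 = 11.1724 → s = 19.1724
radial distance = base radius + s = 27 + 19.1724 = 46.1724

46.1724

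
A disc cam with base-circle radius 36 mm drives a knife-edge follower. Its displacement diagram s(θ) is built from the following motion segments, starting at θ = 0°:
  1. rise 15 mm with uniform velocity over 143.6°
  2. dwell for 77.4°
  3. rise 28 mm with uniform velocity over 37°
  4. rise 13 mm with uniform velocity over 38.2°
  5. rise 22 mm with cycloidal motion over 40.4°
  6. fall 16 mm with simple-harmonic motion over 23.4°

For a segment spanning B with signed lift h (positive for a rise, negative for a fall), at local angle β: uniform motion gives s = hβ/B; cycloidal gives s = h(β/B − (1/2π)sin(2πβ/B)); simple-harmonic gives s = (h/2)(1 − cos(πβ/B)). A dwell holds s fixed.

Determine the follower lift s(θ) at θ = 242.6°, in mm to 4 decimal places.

seg 1 [0°–143.6°] uniform, h=15: full span → s += 15 → s = 15.0000
seg 2 [143.6°–221°] dwell: s stays 15.0000
seg 3 [221°–258°] uniform, h=28: θ=242.6° here. β=21.6, B=37. 28·21.6/37 = 16.3459 → s = 31.3459

31.3459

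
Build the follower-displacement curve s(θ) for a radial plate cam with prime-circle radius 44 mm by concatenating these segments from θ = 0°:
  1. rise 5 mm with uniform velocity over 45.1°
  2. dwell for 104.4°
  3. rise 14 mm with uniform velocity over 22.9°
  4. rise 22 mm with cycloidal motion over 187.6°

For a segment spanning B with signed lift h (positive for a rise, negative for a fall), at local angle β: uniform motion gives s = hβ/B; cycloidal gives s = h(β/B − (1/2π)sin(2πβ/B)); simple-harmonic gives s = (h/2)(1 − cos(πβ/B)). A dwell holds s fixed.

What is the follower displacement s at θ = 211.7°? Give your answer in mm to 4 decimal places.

seg 1 [0°–45.1°] uniform, h=5: full span → s += 5 → s = 5.0000
seg 2 [45.1°–149.5°] dwell: s stays 5.0000
seg 3 [149.5°–172.4°] uniform, h=14: full span → s += 14 → s = 19.0000
seg 4 [172.4°–360°] cycloidal, h=22: θ=211.7° here. β=39.3, B=187.6. 22·(0.2095 − sin(2π·0.2095)/(2π)) = 1.2202 → s = 20.2202

20.2202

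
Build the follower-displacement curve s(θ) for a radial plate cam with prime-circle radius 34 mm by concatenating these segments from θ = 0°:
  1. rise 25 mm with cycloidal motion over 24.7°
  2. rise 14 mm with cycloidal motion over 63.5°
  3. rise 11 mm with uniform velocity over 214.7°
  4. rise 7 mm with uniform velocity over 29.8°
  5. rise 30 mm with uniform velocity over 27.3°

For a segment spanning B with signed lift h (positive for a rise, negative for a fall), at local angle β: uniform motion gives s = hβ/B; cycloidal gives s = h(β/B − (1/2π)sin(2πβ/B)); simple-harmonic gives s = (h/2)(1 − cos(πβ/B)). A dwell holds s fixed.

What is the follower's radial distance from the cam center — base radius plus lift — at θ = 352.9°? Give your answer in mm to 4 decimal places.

seg 1 [0°–24.7°] cycloidal, h=25: full span → s += 25 → s = 25.0000
seg 2 [24.7°–88.2°] cycloidal, h=14: full span → s += 14 → s = 39.0000
seg 3 [88.2°–302.9°] uniform, h=11: full span → s += 11 → s = 50.0000
seg 4 [302.9°–332.7°] uniform, h=7: full span → s += 7 → s = 57.0000
seg 5 [332.7°–360°] uniform, h=30: θ=352.9° here. β=20.2, B=27.3. 30·20.2/27.3 = 22.1978 → s = 79.1978
radial distance = base radius + s = 34 + 79.1978 = 113.1978

113.1978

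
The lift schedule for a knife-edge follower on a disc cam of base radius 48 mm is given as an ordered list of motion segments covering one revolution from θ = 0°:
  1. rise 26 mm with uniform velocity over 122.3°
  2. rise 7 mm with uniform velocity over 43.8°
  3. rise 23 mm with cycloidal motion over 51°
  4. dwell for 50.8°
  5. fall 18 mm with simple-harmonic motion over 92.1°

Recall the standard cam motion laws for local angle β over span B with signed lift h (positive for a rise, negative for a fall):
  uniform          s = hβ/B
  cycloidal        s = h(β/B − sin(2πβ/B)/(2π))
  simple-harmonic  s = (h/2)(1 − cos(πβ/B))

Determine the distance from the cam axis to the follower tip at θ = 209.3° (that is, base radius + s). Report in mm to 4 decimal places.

seg 1 [0°–122.3°] uniform, h=26: full span → s += 26 → s = 26.0000
seg 2 [122.3°–166.1°] uniform, h=7: full span → s += 7 → s = 33.0000
seg 3 [166.1°–217.1°] cycloidal, h=23: θ=209.3° here. β=43.2, B=51. 23·(0.8471 − sin(2π·0.8471)/(2π)) = 22.4831 → s = 55.4831
radial distance = base radius + s = 48 + 55.4831 = 103.4831

103.4831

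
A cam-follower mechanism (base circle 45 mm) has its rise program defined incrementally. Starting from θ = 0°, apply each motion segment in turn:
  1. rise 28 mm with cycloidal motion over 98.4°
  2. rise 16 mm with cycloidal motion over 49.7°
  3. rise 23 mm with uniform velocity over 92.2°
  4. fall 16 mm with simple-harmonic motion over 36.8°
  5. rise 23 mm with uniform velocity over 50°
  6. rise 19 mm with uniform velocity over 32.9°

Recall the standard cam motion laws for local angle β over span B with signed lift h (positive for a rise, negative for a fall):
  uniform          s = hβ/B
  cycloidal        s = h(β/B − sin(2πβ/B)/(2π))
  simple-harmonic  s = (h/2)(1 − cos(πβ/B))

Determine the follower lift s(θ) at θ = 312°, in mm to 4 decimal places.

seg 1 [0°–98.4°] cycloidal, h=28: full span → s += 28 → s = 28.0000
seg 2 [98.4°–148.1°] cycloidal, h=16: full span → s += 16 → s = 44.0000
seg 3 [148.1°–240.3°] uniform, h=23: full span → s += 23 → s = 67.0000
seg 4 [240.3°–277.1°] simple-harmonic, h=-16: full span → s += -16 → s = 51.0000
seg 5 [277.1°–327.1°] uniform, h=23: θ=312° here. β=34.9, B=50. 23·34.9/50 = 16.0540 → s = 67.0540

67.0540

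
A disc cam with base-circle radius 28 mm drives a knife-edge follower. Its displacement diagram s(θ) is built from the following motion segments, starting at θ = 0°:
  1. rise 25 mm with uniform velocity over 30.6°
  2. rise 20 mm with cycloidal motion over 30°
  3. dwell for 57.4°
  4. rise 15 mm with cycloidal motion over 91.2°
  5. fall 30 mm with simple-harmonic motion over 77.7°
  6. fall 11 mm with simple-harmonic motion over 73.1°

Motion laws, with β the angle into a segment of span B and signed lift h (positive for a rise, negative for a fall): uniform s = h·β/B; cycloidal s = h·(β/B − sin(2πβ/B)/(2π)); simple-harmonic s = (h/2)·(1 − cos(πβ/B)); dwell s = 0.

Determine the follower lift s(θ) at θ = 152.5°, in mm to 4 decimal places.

seg 1 [0°–30.6°] uniform, h=25: full span → s += 25 → s = 25.0000
seg 2 [30.6°–60.6°] cycloidal, h=20: full span → s += 20 → s = 45.0000
seg 3 [60.6°–118°] dwell: s stays 45.0000
seg 4 [118°–209.2°] cycloidal, h=15: θ=152.5° here. β=34.5, B=91.2. 15·(0.3783 − sin(2π·0.3783)/(2π)) = 4.0215 → s = 49.0215

49.0215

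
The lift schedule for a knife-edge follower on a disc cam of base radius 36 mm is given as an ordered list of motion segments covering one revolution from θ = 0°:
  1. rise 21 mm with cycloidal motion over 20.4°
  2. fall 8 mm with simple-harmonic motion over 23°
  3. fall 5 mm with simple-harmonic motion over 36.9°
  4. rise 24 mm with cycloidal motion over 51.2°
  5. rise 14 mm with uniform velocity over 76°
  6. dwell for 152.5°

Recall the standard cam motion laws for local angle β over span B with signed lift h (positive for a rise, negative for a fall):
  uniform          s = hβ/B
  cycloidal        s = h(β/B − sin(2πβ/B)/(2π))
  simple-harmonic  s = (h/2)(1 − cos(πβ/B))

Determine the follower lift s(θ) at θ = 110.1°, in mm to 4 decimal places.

seg 1 [0°–20.4°] cycloidal, h=21: full span → s += 21 → s = 21.0000
seg 2 [20.4°–43.4°] simple-harmonic, h=-8: full span → s += -8 → s = 13.0000
seg 3 [43.4°–80.3°] simple-harmonic, h=-5: full span → s += -5 → s = 8.0000
seg 4 [80.3°–131.5°] cycloidal, h=24: θ=110.1° here. β=29.8, B=51.2. 24·(0.5820 − sin(2π·0.5820)/(2π)) = 15.8515 → s = 23.8515

23.8515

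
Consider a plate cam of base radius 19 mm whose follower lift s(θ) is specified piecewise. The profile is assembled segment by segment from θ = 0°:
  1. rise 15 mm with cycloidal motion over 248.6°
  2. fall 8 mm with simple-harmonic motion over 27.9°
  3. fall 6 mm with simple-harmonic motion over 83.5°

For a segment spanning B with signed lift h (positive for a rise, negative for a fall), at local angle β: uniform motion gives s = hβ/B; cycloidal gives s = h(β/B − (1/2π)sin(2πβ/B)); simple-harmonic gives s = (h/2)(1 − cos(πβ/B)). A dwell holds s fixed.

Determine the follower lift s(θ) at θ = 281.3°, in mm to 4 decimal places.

seg 1 [0°–248.6°] cycloidal, h=15: full span → s += 15 → s = 15.0000
seg 2 [248.6°–276.5°] simple-harmonic, h=-8: full span → s += -8 → s = 7.0000
seg 3 [276.5°–360°] simple-harmonic, h=-6: θ=281.3° here. β=4.8, B=83.5. -6/2·(1 − cos(π·0.0575)) = -0.0488 → s = 6.9512

6.9512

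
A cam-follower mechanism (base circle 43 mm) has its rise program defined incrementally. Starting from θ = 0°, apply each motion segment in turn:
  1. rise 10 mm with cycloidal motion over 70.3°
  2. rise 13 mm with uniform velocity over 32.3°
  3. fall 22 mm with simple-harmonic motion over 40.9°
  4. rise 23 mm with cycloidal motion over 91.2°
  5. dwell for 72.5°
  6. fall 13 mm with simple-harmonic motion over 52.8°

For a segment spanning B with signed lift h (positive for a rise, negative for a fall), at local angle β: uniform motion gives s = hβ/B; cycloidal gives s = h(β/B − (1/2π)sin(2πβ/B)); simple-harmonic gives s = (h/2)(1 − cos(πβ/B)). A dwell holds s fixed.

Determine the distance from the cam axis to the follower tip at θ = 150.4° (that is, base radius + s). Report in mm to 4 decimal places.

seg 1 [0°–70.3°] cycloidal, h=10: full span → s += 10 → s = 10.0000
seg 2 [70.3°–102.6°] uniform, h=13: full span → s += 13 → s = 23.0000
seg 3 [102.6°–143.5°] simple-harmonic, h=-22: full span → s += -22 → s = 1.0000
seg 4 [143.5°–234.7°] cycloidal, h=23: θ=150.4° here. β=6.9, B=91.2. 23·(0.0757 − sin(2π·0.0757)/(2π)) = 0.0648 → s = 1.0648
radial distance = base radius + s = 43 + 1.0648 = 44.0648

44.0648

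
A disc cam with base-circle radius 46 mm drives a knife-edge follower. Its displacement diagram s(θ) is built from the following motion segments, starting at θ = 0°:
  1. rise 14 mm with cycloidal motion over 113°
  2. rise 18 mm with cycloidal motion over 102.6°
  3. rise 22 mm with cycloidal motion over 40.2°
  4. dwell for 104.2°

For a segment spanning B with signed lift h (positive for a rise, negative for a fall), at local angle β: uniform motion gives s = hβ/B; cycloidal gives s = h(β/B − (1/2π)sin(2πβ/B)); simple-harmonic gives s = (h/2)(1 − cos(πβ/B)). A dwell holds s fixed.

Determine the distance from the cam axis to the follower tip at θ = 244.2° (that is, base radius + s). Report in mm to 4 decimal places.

seg 1 [0°–113°] cycloidal, h=14: full span → s += 14 → s = 14.0000
seg 2 [113°–215.6°] cycloidal, h=18: full span → s += 18 → s = 32.0000
seg 3 [215.6°–255.8°] cycloidal, h=22: θ=244.2° here. β=28.6, B=40.2. 22·(0.7114 − sin(2π·0.7114)/(2π)) = 19.0509 → s = 51.0509
radial distance = base radius + s = 46 + 51.0509 = 97.0509

97.0509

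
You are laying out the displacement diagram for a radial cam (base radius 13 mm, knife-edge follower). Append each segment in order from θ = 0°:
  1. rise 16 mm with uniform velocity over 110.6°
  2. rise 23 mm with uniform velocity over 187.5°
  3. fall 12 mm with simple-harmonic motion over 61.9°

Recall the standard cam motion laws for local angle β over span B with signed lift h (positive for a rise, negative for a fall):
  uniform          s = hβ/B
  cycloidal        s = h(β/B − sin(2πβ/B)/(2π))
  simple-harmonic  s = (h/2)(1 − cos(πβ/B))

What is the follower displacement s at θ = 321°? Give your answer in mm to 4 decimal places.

seg 1 [0°–110.6°] uniform, h=16: full span → s += 16 → s = 16.0000
seg 2 [110.6°–298.1°] uniform, h=23: full span → s += 23 → s = 39.0000
seg 3 [298.1°–360°] simple-harmonic, h=-12: θ=321° here. β=22.9, B=61.9. -12/2·(1 − cos(π·0.3700)) = -3.6163 → s = 35.3837

35.3837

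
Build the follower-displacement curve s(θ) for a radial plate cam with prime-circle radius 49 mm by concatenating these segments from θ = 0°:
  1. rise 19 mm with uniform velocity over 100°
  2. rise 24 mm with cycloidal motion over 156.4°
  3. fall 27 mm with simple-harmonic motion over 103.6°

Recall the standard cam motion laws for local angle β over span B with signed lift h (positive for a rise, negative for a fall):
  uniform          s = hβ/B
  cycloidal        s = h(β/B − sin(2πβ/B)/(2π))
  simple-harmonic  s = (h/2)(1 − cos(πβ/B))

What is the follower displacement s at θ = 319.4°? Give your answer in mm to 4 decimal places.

seg 1 [0°–100°] uniform, h=19: full span → s += 19 → s = 19.0000
seg 2 [100°–256.4°] cycloidal, h=24: full span → s += 24 → s = 43.0000
seg 3 [256.4°–360°] simple-harmonic, h=-27: θ=319.4° here. β=63, B=103.6. -27/2·(1 − cos(π·0.6081)) = -17.9974 → s = 25.0026

25.0026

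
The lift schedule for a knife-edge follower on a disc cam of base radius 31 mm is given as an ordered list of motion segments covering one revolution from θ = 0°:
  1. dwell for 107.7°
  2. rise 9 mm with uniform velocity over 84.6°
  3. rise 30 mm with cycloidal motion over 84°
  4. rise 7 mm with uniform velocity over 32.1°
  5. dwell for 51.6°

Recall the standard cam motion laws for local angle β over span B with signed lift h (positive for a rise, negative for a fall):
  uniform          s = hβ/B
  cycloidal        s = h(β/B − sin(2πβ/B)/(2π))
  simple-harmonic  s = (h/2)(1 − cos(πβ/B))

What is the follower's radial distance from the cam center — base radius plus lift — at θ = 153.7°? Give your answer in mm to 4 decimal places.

seg 1 [0°–107.7°] dwell: s stays 0.0000
seg 2 [107.7°–192.3°] uniform, h=9: θ=153.7° here. β=46, B=84.6. 9·46/84.6 = 4.8936 → s = 4.8936
radial distance = base radius + s = 31 + 4.8936 = 35.8936

35.8936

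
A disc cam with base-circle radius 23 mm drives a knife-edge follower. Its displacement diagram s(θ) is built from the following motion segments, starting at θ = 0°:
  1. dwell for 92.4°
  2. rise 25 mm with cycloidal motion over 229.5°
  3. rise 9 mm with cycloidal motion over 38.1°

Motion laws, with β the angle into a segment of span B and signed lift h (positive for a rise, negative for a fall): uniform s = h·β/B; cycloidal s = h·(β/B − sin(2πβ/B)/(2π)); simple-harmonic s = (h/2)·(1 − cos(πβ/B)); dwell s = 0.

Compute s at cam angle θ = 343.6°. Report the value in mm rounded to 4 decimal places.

seg 1 [0°–92.4°] dwell: s stays 0.0000
seg 2 [92.4°–321.9°] cycloidal, h=25: full span → s += 25 → s = 25.0000
seg 3 [321.9°–360°] cycloidal, h=9: θ=343.6° here. β=21.7, B=38.1. 9·(0.5696 − sin(2π·0.5696)/(2π)) = 5.7322 → s = 30.7322

30.7322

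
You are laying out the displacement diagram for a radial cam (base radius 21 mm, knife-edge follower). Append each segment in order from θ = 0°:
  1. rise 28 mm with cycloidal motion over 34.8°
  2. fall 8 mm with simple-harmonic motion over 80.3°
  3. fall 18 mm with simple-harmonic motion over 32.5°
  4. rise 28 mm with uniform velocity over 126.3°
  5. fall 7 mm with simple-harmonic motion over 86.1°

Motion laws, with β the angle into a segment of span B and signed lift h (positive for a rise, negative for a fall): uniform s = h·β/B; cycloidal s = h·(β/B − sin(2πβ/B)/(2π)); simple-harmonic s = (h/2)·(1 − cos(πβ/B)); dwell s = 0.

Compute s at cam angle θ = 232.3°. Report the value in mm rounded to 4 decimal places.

seg 1 [0°–34.8°] cycloidal, h=28: full span → s += 28 → s = 28.0000
seg 2 [34.8°–115.1°] simple-harmonic, h=-8: full span → s += -8 → s = 20.0000
seg 3 [115.1°–147.6°] simple-harmonic, h=-18: full span → s += -18 → s = 2.0000
seg 4 [147.6°–273.9°] uniform, h=28: θ=232.3° here. β=84.7, B=126.3. 28·84.7/126.3 = 18.7775 → s = 20.7775

20.7775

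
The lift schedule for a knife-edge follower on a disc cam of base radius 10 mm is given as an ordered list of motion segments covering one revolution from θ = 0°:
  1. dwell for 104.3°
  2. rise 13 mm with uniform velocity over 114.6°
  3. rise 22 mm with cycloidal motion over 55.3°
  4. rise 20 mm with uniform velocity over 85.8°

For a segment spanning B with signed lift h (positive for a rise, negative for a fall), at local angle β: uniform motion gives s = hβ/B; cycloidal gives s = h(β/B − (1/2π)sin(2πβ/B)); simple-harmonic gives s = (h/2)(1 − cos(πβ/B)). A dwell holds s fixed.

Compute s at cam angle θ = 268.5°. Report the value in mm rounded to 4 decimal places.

seg 1 [0°–104.3°] dwell: s stays 0.0000
seg 2 [104.3°–218.9°] uniform, h=13: full span → s += 13 → s = 13.0000
seg 3 [218.9°–274.2°] cycloidal, h=22: θ=268.5° here. β=49.6, B=55.3. 22·(0.8969 − sin(2π·0.8969)/(2π)) = 21.8448 → s = 34.8448

34.8448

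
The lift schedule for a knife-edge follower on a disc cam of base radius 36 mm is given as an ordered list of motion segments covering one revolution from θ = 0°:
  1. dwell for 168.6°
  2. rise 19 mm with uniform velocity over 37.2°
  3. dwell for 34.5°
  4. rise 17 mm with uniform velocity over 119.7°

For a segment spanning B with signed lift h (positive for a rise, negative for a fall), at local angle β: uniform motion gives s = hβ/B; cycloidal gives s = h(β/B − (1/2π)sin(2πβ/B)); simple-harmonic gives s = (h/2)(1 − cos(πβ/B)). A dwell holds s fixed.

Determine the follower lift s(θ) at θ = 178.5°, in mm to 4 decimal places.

seg 1 [0°–168.6°] dwell: s stays 0.0000
seg 2 [168.6°–205.8°] uniform, h=19: θ=178.5° here. β=9.9, B=37.2. 19·9.9/37.2 = 5.0565 → s = 5.0565

5.0565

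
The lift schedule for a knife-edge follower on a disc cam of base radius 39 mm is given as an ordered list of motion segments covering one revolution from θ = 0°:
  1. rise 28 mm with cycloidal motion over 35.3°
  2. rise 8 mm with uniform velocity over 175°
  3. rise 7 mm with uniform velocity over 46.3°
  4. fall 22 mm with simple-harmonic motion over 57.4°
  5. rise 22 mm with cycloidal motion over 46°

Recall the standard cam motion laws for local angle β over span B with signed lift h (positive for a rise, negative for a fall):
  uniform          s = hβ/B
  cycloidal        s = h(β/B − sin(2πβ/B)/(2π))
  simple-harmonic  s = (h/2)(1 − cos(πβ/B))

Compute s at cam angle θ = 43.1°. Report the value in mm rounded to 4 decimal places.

seg 1 [0°–35.3°] cycloidal, h=28: full span → s += 28 → s = 28.0000
seg 2 [35.3°–210.3°] uniform, h=8: θ=43.1° here. β=7.8, B=175. 8·7.8/175 = 0.3566 → s = 28.3566

28.3566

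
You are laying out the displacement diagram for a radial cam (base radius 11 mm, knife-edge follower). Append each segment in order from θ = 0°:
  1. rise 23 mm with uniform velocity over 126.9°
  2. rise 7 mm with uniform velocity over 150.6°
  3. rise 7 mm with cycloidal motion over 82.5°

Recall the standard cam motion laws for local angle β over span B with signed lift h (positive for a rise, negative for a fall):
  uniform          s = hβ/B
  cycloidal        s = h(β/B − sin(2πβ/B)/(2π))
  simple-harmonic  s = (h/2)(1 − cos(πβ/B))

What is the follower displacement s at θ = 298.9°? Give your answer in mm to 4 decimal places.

seg 1 [0°–126.9°] uniform, h=23: full span → s += 23 → s = 23.0000
seg 2 [126.9°–277.5°] uniform, h=7: full span → s += 7 → s = 30.0000
seg 3 [277.5°–360°] cycloidal, h=7: θ=298.9° here. β=21.4, B=82.5. 7·(0.2594 − sin(2π·0.2594)/(2π)) = 0.7036 → s = 30.7036

30.7036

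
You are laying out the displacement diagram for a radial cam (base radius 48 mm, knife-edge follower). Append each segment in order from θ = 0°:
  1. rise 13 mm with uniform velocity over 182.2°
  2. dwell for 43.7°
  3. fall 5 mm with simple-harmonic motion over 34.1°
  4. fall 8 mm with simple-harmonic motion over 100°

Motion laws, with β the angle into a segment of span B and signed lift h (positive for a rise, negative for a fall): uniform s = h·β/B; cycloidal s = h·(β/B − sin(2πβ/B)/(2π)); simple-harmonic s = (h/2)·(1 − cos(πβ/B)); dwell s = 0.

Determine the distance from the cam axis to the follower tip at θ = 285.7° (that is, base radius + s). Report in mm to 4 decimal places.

seg 1 [0°–182.2°] uniform, h=13: full span → s += 13 → s = 13.0000
seg 2 [182.2°–225.9°] dwell: s stays 13.0000
seg 3 [225.9°–260°] simple-harmonic, h=-5: full span → s += -5 → s = 8.0000
seg 4 [260°–360°] simple-harmonic, h=-8: θ=285.7° here. β=25.7, B=100. -8/2·(1 − cos(π·0.2570)) = -1.2345 → s = 6.7655
radial distance = base radius + s = 48 + 6.7655 = 54.7655

54.7655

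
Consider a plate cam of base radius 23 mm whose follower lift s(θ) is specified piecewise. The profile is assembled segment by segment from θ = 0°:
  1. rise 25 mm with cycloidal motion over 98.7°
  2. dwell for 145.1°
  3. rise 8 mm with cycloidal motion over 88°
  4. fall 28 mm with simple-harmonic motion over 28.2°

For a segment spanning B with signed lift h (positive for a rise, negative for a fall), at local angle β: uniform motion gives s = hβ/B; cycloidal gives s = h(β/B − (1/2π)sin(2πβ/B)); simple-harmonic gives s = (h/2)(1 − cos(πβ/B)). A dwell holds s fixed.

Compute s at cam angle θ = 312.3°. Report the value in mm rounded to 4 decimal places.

seg 1 [0°–98.7°] cycloidal, h=25: full span → s += 25 → s = 25.0000
seg 2 [98.7°–243.8°] dwell: s stays 25.0000
seg 3 [243.8°–331.8°] cycloidal, h=8: θ=312.3° here. β=68.5, B=88. 8·(0.7784 − sin(2π·0.7784)/(2π)) = 7.4803 → s = 32.4803

32.4803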